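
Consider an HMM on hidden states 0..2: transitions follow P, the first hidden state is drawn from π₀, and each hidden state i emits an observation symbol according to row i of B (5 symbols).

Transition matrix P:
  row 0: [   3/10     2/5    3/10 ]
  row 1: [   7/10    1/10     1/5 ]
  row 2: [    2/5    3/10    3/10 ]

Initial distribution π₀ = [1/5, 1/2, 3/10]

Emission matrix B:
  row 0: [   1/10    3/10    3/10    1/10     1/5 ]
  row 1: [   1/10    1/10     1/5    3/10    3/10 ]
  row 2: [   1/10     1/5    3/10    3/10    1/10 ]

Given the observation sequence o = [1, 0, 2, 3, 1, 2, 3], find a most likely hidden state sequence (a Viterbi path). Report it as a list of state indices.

path = [0, 1, 0, 1, 0, 0, 1]

t=0: δ = [6.000e-02, 5.000e-02, 6.000e-02]  (obs o_0=1)
t=1: δ = [3.500e-03, 2.400e-03, 1.800e-03]  ψ = [1, 0, 0]  (obs o_1=0)
t=2: δ = [5.040e-04, 2.800e-04, 3.150e-04]  ψ = [1, 0, 0]  (obs o_2=2)
t=3: δ = [1.960e-05, 6.048e-05, 4.536e-05]  ψ = [1, 0, 0]  (obs o_3=3)
t=4: δ = [1.270e-05, 1.361e-06, 2.722e-06]  ψ = [1, 2, 2]  (obs o_4=1)
t=5: δ = [1.143e-06, 1.016e-06, 1.143e-06]  ψ = [0, 0, 0]  (obs o_5=2)
t=6: δ = [7.112e-08, 1.372e-07, 1.029e-07]  ψ = [1, 0, 0]  (obs o_6=3)
backtrack: best end state = 1; path = [0, 1, 0, 1, 0, 0, 1]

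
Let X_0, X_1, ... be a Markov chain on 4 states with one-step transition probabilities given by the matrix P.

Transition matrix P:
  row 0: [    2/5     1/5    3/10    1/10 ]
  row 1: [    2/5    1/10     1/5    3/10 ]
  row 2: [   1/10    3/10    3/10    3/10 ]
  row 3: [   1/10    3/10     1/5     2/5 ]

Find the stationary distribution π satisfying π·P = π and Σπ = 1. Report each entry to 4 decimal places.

π = [0.2414, 0.2299, 0.2490, 0.2797]

Balance equations π_j = Σ_i π_i·P[i][j]:
  π_0 = 2/5·π_0 + 2/5·π_1 + 1/10·π_2 + 1/10·π_3
  π_1 = 1/5·π_0 + 1/10·π_1 + 3/10·π_2 + 3/10·π_3
  π_2 = 3/10·π_0 + 1/5·π_1 + 3/10·π_2 + 1/5·π_3
  normalize: π_0 + π_1 + π_2 + π_3 = 1
Solving the linear system gives exactly π = [7/29, 20/87, 65/261, 73/261].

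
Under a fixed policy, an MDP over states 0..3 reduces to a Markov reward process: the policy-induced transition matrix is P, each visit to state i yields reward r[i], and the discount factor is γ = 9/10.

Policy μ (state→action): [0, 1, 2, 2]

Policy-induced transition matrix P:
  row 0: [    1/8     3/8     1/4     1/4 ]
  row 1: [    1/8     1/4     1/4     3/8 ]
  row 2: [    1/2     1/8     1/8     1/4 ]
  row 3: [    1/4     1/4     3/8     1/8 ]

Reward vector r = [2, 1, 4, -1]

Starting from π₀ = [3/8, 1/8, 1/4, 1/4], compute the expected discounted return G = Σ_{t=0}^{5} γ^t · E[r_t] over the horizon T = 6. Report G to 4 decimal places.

t=0: π = [0.3750, 0.1250, 0.2500, 0.2500], E[r] = 1.6250, γ^t·E[r] = 1.625000, running G = 1.625000
t=1: π = [0.2500, 0.2656, 0.2500, 0.2344], E[r] = 1.5313, γ^t·E[r] = 1.378125, running G = 3.003125
t=2: π = [0.2480, 0.2500, 0.2480, 0.2539], E[r] = 1.4844, γ^t·E[r] = 1.202344, running G = 4.205469
t=3: π = [0.2498, 0.2500, 0.2507, 0.2495], E[r] = 1.5029, γ^t·E[r] = 1.095636, running G = 5.301104
t=4: π = [0.2502, 0.2499, 0.2498, 0.2501], E[r] = 1.4996, γ^t·E[r] = 0.983910, running G = 6.285014
t=5: π = [0.2500, 0.2500, 0.2500, 0.2500], E[r] = 1.5001, γ^t·E[r] = 0.885780, running G = 7.170794

G = 7.1708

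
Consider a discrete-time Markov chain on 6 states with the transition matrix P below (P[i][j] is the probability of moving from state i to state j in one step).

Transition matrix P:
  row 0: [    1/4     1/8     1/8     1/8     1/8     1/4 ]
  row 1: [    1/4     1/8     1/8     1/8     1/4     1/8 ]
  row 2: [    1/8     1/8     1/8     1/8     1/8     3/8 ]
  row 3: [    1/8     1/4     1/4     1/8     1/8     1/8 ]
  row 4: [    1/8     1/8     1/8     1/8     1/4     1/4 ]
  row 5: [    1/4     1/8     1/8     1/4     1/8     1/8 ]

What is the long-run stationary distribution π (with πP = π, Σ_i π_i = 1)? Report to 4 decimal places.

Balance equations π_j = Σ_i π_i·P[i][j]:
  π_0 = 1/4·π_0 + 1/4·π_1 + 1/8·π_2 + 1/8·π_3 + 1/8·π_4 + 1/4·π_5
  π_1 = 1/8·π_0 + 1/8·π_1 + 1/8·π_2 + 1/4·π_3 + 1/8·π_4 + 1/8·π_5
  π_2 = 1/8·π_0 + 1/8·π_1 + 1/8·π_2 + 1/4·π_3 + 1/8·π_4 + 1/8·π_5
  π_3 = 1/8·π_0 + 1/8·π_1 + 1/8·π_2 + 1/8·π_3 + 1/8·π_4 + 1/4·π_5
  π_4 = 1/8·π_0 + 1/4·π_1 + 1/8·π_2 + 1/8·π_3 + 1/4·π_4 + 1/8·π_5
  normalize: π_0 + π_1 + π_2 + π_3 + π_4 + π_5 = 1
Solving the linear system gives exactly π = [197/1022, 21/146, 21/146, 11/73, 167/1022, 15/73].

π = [0.1928, 0.1438, 0.1438, 0.1507, 0.1634, 0.2055]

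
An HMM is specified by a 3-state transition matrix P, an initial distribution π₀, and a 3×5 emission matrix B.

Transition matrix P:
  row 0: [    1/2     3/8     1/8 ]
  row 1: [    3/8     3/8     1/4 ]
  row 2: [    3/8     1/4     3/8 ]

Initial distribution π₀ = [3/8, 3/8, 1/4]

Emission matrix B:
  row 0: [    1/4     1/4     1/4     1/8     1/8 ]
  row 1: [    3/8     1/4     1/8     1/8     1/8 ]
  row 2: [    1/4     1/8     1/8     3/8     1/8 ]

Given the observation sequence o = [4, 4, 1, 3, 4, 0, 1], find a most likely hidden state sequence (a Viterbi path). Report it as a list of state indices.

t=0: δ = [4.688e-02, 4.688e-02, 3.125e-02]  (obs o_0=4)
t=1: δ = [2.930e-03, 2.197e-03, 1.465e-03]  ψ = [0, 0, 1]  (obs o_1=4)
t=2: δ = [3.662e-04, 2.747e-04, 6.866e-05]  ψ = [0, 0, 1]  (obs o_2=1)
t=3: δ = [2.289e-05, 1.717e-05, 2.575e-05]  ψ = [0, 0, 1]  (obs o_3=3)
t=4: δ = [1.431e-06, 1.073e-06, 1.207e-06]  ψ = [0, 0, 2]  (obs o_4=4)
t=5: δ = [1.788e-07, 2.012e-07, 1.132e-07]  ψ = [0, 0, 2]  (obs o_5=0)
t=6: δ = [2.235e-08, 1.886e-08, 6.286e-09]  ψ = [0, 1, 1]  (obs o_6=1)
backtrack: best end state = 0; path = [0, 0, 0, 0, 0, 0, 0]

path = [0, 0, 0, 0, 0, 0, 0]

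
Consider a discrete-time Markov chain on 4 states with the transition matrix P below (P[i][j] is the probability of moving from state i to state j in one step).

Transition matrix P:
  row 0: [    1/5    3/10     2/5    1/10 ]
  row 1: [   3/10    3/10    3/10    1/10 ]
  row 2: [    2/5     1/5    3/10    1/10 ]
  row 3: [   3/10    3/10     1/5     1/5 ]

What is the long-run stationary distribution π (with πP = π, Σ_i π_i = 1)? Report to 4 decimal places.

Balance equations π_j = Σ_i π_i·P[i][j]:
  π_0 = 1/5·π_0 + 3/10·π_1 + 2/5·π_2 + 3/10·π_3
  π_1 = 3/10·π_0 + 3/10·π_1 + 1/5·π_2 + 3/10·π_3
  π_2 = 2/5·π_0 + 3/10·π_1 + 3/10·π_2 + 1/5·π_3
  normalize: π_0 + π_1 + π_2 + π_3 = 1
Solving the linear system gives exactly π = [296/981, 263/981, 313/981, 1/9].

π = [0.3017, 0.2681, 0.3191, 0.1111]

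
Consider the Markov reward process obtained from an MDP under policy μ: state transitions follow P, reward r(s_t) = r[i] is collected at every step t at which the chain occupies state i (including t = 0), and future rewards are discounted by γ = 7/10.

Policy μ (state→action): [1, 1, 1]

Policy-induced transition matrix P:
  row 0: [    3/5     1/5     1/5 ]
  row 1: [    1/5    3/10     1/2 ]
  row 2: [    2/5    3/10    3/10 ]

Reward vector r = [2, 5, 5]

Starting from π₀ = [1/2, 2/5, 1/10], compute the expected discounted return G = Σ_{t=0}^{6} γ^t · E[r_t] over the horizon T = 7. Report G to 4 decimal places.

t=0: π = [0.5000, 0.4000, 0.1000], E[r] = 3.5000, γ^t·E[r] = 3.500000, running G = 3.500000
t=1: π = [0.4200, 0.2500, 0.3300], E[r] = 3.7400, γ^t·E[r] = 2.618000, running G = 6.118000
t=2: π = [0.4340, 0.2580, 0.3080], E[r] = 3.6980, γ^t·E[r] = 1.812020, running G = 7.930020
t=3: π = [0.4352, 0.2566, 0.3082], E[r] = 3.6944, γ^t·E[r] = 1.267179, running G = 9.197199
t=4: π = [0.4357, 0.2565, 0.3078], E[r] = 3.6928, γ^t·E[r] = 0.886651, running G = 10.083850
t=5: π = [0.4358, 0.2564, 0.3077], E[r] = 3.6925, γ^t·E[r] = 0.620591, running G = 10.704441
t=6: π = [0.4359, 0.2564, 0.3077], E[r] = 3.6923, γ^t·E[r] = 0.434401, running G = 11.138842

G = 11.1388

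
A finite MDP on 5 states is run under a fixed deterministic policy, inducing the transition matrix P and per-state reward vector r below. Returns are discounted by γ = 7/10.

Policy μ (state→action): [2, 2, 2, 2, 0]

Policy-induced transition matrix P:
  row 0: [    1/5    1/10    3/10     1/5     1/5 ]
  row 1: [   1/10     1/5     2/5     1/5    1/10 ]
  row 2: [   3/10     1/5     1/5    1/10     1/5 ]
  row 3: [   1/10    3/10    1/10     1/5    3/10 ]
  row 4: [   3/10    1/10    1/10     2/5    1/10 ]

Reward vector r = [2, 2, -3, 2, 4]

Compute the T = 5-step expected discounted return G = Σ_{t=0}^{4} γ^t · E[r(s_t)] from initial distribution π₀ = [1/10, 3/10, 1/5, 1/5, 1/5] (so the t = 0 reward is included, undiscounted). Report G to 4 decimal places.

t=0: π = [0.1000, 0.3000, 0.2000, 0.2000, 0.2000], E[r] = 1.4000, γ^t·E[r] = 1.400000, running G = 1.400000
t=1: π = [0.1900, 0.1900, 0.2300, 0.2200, 0.1700], E[r] = 1.1900, γ^t·E[r] = 0.833000, running G = 2.233000
t=2: π = [0.1990, 0.1860, 0.2180, 0.2110, 0.1860], E[r] = 1.2820, γ^t·E[r] = 0.628180, running G = 2.861180
t=3: π = [0.2007, 0.1826, 0.2174, 0.2154, 0.1839], E[r] = 1.2808, γ^t·E[r] = 0.439314, running G = 3.300494
t=4: π = [0.2003, 0.1831, 0.2167, 0.2150, 0.1849], E[r] = 1.2865, γ^t·E[r] = 0.308884, running G = 3.609378

G = 3.6094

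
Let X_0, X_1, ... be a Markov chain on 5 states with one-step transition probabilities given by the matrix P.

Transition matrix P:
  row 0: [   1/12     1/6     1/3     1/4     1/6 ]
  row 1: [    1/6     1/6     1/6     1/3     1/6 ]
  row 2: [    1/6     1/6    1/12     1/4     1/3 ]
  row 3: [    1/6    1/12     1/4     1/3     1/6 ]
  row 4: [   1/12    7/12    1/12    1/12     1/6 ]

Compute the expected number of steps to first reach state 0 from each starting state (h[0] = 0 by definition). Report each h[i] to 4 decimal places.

h = [0.0000, 6.6420, 6.7253, 6.6489, 7.1868]

First-step conditioning: h[0] = 0; for i ≠ 0, h[i] = 1 + Σ_k P[i][k]·h[k].
  h[1] = 1 + 1/6·h[1] + 1/6·h[2] + 1/3·h[3] + 1/6·h[4]
  h[2] = 1 + 1/6·h[1] + 1/12·h[2] + 1/4·h[3] + 1/3·h[4]
  h[3] = 1 + 1/12·h[1] + 1/4·h[2] + 1/3·h[3] + 1/6·h[4]
  h[4] = 1 + 7/12·h[1] + 1/12·h[2] + 1/12·h[3] + 1/6·h[4]
Solving the 4×4 linear system over states ≠ 0 gives exactly h = [0, 11484/1729, 612/91, 11496/1729, 654/91] (h[0] = 0 is the target).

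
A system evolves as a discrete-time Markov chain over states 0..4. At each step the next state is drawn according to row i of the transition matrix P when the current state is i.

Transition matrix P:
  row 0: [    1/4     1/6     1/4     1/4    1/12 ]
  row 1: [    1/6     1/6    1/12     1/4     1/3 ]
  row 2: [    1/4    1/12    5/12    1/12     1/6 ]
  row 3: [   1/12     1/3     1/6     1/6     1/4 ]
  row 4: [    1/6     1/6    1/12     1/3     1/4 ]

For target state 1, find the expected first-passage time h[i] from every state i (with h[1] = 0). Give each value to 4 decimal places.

h = [5.5428, 0.0000, 6.2622, 4.5980, 5.3044]

First-step conditioning: h[1] = 0; for i ≠ 1, h[i] = 1 + Σ_k P[i][k]·h[k].
  h[0] = 1 + 1/4·h[0] + 1/4·h[2] + 1/4·h[3] + 1/12·h[4]
  h[2] = 1 + 1/4·h[0] + 5/12·h[2] + 1/12·h[3] + 1/6·h[4]
  h[3] = 1 + 1/12·h[0] + 1/6·h[2] + 1/6·h[3] + 1/4·h[4]
  h[4] = 1 + 1/6·h[0] + 1/12·h[2] + 1/3·h[3] + 1/4·h[4]
Solving the 4×4 linear system over states ≠ 1 gives exactly h = [5116/923, 0, 5780/923, 4244/923, 4896/923] (h[1] = 0 is the target).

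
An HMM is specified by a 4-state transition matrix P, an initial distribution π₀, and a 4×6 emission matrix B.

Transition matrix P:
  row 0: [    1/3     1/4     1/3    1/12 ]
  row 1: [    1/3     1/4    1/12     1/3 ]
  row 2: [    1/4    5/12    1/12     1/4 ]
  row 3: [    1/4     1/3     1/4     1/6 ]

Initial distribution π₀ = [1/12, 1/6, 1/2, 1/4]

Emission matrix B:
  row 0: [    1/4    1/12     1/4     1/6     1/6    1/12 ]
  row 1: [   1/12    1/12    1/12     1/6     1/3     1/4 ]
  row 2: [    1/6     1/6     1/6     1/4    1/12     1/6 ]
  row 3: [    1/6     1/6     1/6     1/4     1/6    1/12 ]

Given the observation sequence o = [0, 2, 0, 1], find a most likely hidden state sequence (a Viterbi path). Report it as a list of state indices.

path = [2, 0, 0, 2]

t=0: δ = [2.083e-02, 1.389e-02, 8.333e-02, 4.167e-02]  (obs o_0=0)
t=1: δ = [5.208e-03, 2.894e-03, 1.736e-03, 3.472e-03]  ψ = [2, 2, 3, 2]  (obs o_1=2)
t=2: δ = [4.340e-04, 1.085e-04, 2.894e-04, 1.608e-04]  ψ = [0, 0, 0, 1]  (obs o_2=0)
t=3: δ = [1.206e-05, 1.005e-05, 2.411e-05, 1.206e-05]  ψ = [0, 2, 0, 2]  (obs o_3=1)
backtrack: best end state = 2; path = [2, 0, 0, 2]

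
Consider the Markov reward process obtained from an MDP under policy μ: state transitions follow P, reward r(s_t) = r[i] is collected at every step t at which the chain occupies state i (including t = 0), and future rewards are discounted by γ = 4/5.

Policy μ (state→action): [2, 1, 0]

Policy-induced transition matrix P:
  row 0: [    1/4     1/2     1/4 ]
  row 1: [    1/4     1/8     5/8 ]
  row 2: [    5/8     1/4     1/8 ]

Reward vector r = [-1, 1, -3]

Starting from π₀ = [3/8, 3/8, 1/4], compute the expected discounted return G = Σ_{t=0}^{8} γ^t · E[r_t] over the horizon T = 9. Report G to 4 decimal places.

t=0: π = [0.3750, 0.3750, 0.2500], E[r] = -0.7500, γ^t·E[r] = -0.750000, running G = -0.750000
t=1: π = [0.3438, 0.2969, 0.3594], E[r] = -1.1250, γ^t·E[r] = -0.900000, running G = -1.650000
t=2: π = [0.3848, 0.2988, 0.3164], E[r] = -1.0352, γ^t·E[r] = -0.662500, running G = -2.312500
t=3: π = [0.3687, 0.3088, 0.3225], E[r] = -1.0273, γ^t·E[r] = -0.526000, running G = -2.838500
t=4: π = [0.3709, 0.3036, 0.3255], E[r] = -1.0439, γ^t·E[r] = -0.427575, running G = -3.266075
t=5: π = [0.3721, 0.3048, 0.3231], E[r] = -1.0367, γ^t·E[r] = -0.339710, running G = -3.605785
t=6: π = [0.3712, 0.3049, 0.3239], E[r] = -1.0380, γ^t·E[r] = -0.272098, running G = -3.877883
t=7: π = [0.3715, 0.3047, 0.3239], E[r] = -1.0384, γ^t·E[r] = -0.217758, running G = -4.095641
t=8: π = [0.3714, 0.3048, 0.3238], E[r] = -1.0380, γ^t·E[r] = -0.174145, running G = -4.269786

G = -4.2698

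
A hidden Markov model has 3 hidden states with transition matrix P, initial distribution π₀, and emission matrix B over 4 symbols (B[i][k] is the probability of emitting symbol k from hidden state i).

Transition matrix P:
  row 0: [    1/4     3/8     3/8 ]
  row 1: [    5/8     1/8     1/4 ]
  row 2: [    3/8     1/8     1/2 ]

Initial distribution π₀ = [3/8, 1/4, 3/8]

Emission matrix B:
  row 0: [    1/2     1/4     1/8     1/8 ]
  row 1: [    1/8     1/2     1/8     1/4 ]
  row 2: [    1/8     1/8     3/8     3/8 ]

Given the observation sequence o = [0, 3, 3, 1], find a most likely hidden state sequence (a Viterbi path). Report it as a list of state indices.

t=0: δ = [1.875e-01, 3.125e-02, 4.688e-02]  (obs o_0=0)
t=1: δ = [5.859e-03, 1.758e-02, 2.637e-02]  ψ = [0, 0, 0]  (obs o_1=3)
t=2: δ = [1.373e-03, 8.240e-04, 4.944e-03]  ψ = [1, 2, 2]  (obs o_2=3)
t=3: δ = [4.635e-04, 3.090e-04, 3.090e-04]  ψ = [2, 2, 2]  (obs o_3=1)
backtrack: best end state = 0; path = [0, 2, 2, 0]

path = [0, 2, 2, 0]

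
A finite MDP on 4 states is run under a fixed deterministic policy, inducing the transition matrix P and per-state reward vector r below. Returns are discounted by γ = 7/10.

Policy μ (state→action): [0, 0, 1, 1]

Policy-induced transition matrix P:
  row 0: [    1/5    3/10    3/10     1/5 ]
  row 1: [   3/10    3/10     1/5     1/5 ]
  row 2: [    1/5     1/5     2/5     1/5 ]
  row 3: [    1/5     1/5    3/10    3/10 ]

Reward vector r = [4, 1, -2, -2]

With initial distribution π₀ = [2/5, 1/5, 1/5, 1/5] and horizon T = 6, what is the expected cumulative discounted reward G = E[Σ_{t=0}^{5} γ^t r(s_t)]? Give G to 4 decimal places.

t=0: π = [0.4000, 0.2000, 0.2000, 0.2000], E[r] = 1.0000, γ^t·E[r] = 1.000000, running G = 1.000000
t=1: π = [0.2200, 0.2600, 0.3000, 0.2200], E[r] = 0.1000, γ^t·E[r] = 0.070000, running G = 1.070000
t=2: π = [0.2260, 0.2480, 0.3040, 0.2220], E[r] = 0.1000, γ^t·E[r] = 0.049000, running G = 1.119000
t=3: π = [0.2248, 0.2474, 0.3056, 0.2222], E[r] = 0.0910, γ^t·E[r] = 0.031213, running G = 1.150213
t=4: π = [0.2247, 0.2472, 0.3058, 0.2222], E[r] = 0.0901, γ^t·E[r] = 0.021633, running G = 1.171846
t=5: π = [0.2247, 0.2472, 0.3059, 0.2222], E[r] = 0.0899, γ^t·E[r] = 0.015113, running G = 1.186959

G = 1.1870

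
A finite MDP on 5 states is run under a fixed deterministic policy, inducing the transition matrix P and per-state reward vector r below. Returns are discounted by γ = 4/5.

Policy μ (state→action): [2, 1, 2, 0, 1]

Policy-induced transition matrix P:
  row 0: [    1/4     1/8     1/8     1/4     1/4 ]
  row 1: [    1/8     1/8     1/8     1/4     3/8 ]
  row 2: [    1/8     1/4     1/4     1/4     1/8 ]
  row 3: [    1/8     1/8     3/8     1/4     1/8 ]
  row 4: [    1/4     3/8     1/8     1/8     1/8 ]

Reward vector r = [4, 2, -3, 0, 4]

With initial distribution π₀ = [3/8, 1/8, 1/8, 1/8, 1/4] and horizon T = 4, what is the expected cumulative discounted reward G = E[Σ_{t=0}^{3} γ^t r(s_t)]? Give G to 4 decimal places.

t=0: π = [0.3750, 0.1250, 0.1250, 0.1250, 0.2500], E[r] = 2.3750, γ^t·E[r] = 2.375000, running G = 2.375000
t=1: π = [0.2031, 0.2031, 0.1719, 0.2188, 0.2031], E[r] = 1.5156, γ^t·E[r] = 1.212500, running G = 3.587500
t=2: π = [0.1758, 0.1973, 0.2012, 0.2246, 0.2012], E[r] = 1.2988, γ^t·E[r] = 0.831250, running G = 4.418750
t=3: π = [0.1721, 0.2004, 0.2063, 0.2249, 0.1963], E[r] = 1.2556, γ^t·E[r] = 0.642875, running G = 5.061625

G = 5.0616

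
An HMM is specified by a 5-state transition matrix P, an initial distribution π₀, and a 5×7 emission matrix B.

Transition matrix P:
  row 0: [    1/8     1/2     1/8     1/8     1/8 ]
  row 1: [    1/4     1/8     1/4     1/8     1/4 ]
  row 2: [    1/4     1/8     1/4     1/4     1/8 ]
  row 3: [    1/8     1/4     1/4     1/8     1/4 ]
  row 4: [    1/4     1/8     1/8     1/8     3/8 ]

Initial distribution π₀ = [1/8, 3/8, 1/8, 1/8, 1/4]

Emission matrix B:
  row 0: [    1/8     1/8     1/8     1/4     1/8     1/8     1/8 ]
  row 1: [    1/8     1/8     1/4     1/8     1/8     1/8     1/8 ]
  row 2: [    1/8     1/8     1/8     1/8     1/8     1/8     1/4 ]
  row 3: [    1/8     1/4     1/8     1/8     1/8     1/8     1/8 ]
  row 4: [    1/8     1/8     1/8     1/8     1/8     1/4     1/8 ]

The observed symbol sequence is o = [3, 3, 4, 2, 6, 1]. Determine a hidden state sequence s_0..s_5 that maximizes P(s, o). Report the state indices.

path = [0, 1, 0, 1, 2, 3]

t=0: δ = [3.125e-02, 4.688e-02, 1.562e-02, 1.562e-02, 3.125e-02]  (obs o_0=3)
t=1: δ = [2.930e-03, 1.953e-03, 1.465e-03, 7.324e-04, 1.465e-03]  ψ = [1, 0, 1, 1, 1]  (obs o_1=3)
t=2: δ = [6.104e-05, 1.831e-04, 6.104e-05, 4.578e-05, 6.866e-05]  ψ = [1, 0, 1, 0, 4]  (obs o_2=4)
t=3: δ = [5.722e-06, 7.629e-06, 5.722e-06, 2.861e-06, 5.722e-06]  ψ = [1, 0, 1, 1, 1]  (obs o_3=2)
t=4: δ = [2.384e-07, 3.576e-07, 4.768e-07, 1.788e-07, 2.682e-07]  ψ = [1, 0, 1, 2, 4]  (obs o_4=6)
t=5: δ = [1.490e-08, 1.490e-08, 1.490e-08, 2.980e-08, 1.257e-08]  ψ = [2, 0, 2, 2, 4]  (obs o_5=1)
backtrack: best end state = 3; path = [0, 1, 0, 1, 2, 3]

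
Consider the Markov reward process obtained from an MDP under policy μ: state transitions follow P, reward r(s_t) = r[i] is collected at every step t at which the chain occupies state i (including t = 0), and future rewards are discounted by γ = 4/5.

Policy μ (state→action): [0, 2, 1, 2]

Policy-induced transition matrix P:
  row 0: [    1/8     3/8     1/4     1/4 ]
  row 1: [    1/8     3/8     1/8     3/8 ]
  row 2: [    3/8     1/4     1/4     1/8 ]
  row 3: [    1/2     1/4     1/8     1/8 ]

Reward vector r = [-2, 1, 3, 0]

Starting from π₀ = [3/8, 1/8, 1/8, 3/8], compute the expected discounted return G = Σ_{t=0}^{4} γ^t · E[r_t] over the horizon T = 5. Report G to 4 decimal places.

t=0: π = [0.3750, 0.1250, 0.1250, 0.3750], E[r] = -0.2500, γ^t·E[r] = -0.250000, running G = -0.250000
t=1: π = [0.2969, 0.3125, 0.1875, 0.2031], E[r] = 0.2813, γ^t·E[r] = 0.225000, running G = -0.025000
t=2: π = [0.2480, 0.3262, 0.1855, 0.2402], E[r] = 0.3867, γ^t·E[r] = 0.247500, running G = 0.222500
t=3: π = [0.2615, 0.3218, 0.1792, 0.2375], E[r] = 0.3364, γ^t·E[r] = 0.172250, running G = 0.394750
t=4: π = [0.2589, 0.3229, 0.1801, 0.2381], E[r] = 0.3454, γ^t·E[r] = 0.141475, running G = 0.536225

G = 0.5362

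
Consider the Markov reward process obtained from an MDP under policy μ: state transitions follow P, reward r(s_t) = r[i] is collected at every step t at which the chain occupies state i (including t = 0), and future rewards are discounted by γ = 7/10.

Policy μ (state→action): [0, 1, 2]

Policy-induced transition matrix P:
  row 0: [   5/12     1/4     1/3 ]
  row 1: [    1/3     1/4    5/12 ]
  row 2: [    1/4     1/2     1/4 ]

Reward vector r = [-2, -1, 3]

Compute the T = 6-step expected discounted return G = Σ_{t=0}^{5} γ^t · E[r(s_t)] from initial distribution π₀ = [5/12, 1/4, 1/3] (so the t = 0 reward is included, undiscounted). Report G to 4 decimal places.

t=0: π = [0.4167, 0.2500, 0.3333], E[r] = -0.0833, γ^t·E[r] = -0.083333, running G = -0.083333
t=1: π = [0.3403, 0.3333, 0.3264], E[r] = -0.0347, γ^t·E[r] = -0.024306, running G = -0.107639
t=2: π = [0.3345, 0.3316, 0.3339], E[r] = 0.0012, γ^t·E[r] = 0.000567, running G = -0.107072
t=3: π = [0.3334, 0.3335, 0.3331], E[r] = -0.0008, γ^t·E[r] = -0.000281, running G = -0.107353
t=4: π = [0.3334, 0.3333, 0.3334], E[r] = 0.0001, γ^t·E[r] = 0.000022, running G = -0.107331
t=5: π = [0.3333, 0.3333, 0.3333], E[r] = 0.0000, γ^t·E[r] = -0.000004, running G = -0.107335

G = -0.1073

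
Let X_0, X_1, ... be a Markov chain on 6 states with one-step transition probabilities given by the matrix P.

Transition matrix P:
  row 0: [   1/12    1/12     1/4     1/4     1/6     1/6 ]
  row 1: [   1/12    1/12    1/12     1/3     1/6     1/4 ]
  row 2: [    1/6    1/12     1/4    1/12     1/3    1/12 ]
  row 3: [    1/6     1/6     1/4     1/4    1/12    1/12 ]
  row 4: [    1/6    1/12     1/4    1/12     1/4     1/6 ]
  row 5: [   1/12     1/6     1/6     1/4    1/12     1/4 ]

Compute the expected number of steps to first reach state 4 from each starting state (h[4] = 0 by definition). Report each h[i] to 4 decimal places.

h = [5.8220, 6.0977, 4.7215, 6.2756, 0.0000, 6.4764]

First-step conditioning: h[4] = 0; for i ≠ 4, h[i] = 1 + Σ_k P[i][k]·h[k].
  h[0] = 1 + 1/12·h[0] + 1/12·h[1] + 1/4·h[2] + 1/4·h[3] + 1/6·h[5]
  h[1] = 1 + 1/12·h[0] + 1/12·h[1] + 1/12·h[2] + 1/3·h[3] + 1/4·h[5]
  h[2] = 1 + 1/6·h[0] + 1/12·h[1] + 1/4·h[2] + 1/12·h[3] + 1/12·h[5]
  h[3] = 1 + 1/6·h[0] + 1/6·h[1] + 1/4·h[2] + 1/4·h[3] + 1/12·h[5]
  h[5] = 1 + 1/12·h[0] + 1/6·h[1] + 1/6·h[2] + 1/4·h[3] + 1/4·h[5]
Solving the 5×5 linear system over states ≠ 4 gives exactly h = [74236/12751, 77752/12751, 60204/12751, 80020/12751, 0, 82580/12751] (h[4] = 0 is the target).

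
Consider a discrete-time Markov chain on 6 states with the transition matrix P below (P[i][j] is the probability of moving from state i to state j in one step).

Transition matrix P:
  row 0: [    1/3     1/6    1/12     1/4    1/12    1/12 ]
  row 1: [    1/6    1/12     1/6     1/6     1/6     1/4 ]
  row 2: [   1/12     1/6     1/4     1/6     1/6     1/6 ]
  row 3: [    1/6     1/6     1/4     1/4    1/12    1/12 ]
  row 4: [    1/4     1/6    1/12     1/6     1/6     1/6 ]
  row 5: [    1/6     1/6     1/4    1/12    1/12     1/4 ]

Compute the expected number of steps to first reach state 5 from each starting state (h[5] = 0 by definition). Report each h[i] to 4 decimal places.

h = [7.5702, 6.3016, 6.7591, 7.4350, 6.8943, 0.0000]

First-step conditioning: h[5] = 0; for i ≠ 5, h[i] = 1 + Σ_k P[i][k]·h[k].
  h[0] = 1 + 1/3·h[0] + 1/6·h[1] + 1/12·h[2] + 1/4·h[3] + 1/12·h[4]
  h[1] = 1 + 1/6·h[0] + 1/12·h[1] + 1/6·h[2] + 1/6·h[3] + 1/6·h[4]
  h[2] = 1 + 1/12·h[0] + 1/6·h[1] + 1/4·h[2] + 1/6·h[3] + 1/6·h[4]
  h[3] = 1 + 1/6·h[0] + 1/6·h[1] + 1/4·h[2] + 1/4·h[3] + 1/12·h[4]
  h[4] = 1 + 1/4·h[0] + 1/6·h[1] + 1/12·h[2] + 1/6·h[3] + 1/6·h[4]
Solving the 5×5 linear system over states ≠ 5 gives exactly h = [4368/577, 3636/577, 3900/577, 4290/577, 3978/577, 0] (h[5] = 0 is the target).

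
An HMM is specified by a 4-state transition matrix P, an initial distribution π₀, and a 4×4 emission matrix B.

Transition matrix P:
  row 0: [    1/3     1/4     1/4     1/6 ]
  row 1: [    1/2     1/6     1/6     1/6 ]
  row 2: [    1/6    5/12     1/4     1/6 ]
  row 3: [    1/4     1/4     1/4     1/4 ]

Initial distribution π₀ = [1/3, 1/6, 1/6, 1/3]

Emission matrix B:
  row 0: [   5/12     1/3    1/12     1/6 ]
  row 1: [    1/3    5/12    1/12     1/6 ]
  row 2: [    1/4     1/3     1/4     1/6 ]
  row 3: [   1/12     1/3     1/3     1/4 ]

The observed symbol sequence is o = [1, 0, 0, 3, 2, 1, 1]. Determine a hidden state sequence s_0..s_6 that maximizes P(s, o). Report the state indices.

path = [0, 0, 0, 0, 2, 1, 0]

t=0: δ = [1.111e-01, 6.944e-02, 5.556e-02, 1.111e-01]  (obs o_0=1)
t=1: δ = [1.543e-02, 9.259e-03, 6.944e-03, 2.315e-03]  ψ = [0, 0, 0, 3]  (obs o_1=0)
t=2: δ = [2.143e-03, 1.286e-03, 9.645e-04, 2.143e-04]  ψ = [0, 0, 0, 0]  (obs o_2=0)
t=3: δ = [1.191e-04, 8.931e-05, 8.931e-05, 8.931e-05]  ψ = [0, 0, 0, 0]  (obs o_3=3)
t=4: δ = [3.721e-06, 3.101e-06, 7.442e-06, 7.442e-06]  ψ = [1, 2, 0, 3]  (obs o_4=2)
t=5: δ = [6.202e-07, 1.292e-06, 6.202e-07, 6.202e-07]  ψ = [3, 2, 2, 3]  (obs o_5=1)
t=6: δ = [2.153e-07, 1.077e-07, 7.178e-08, 7.178e-08]  ψ = [1, 2, 1, 1]  (obs o_6=1)
backtrack: best end state = 0; path = [0, 0, 0, 0, 2, 1, 0]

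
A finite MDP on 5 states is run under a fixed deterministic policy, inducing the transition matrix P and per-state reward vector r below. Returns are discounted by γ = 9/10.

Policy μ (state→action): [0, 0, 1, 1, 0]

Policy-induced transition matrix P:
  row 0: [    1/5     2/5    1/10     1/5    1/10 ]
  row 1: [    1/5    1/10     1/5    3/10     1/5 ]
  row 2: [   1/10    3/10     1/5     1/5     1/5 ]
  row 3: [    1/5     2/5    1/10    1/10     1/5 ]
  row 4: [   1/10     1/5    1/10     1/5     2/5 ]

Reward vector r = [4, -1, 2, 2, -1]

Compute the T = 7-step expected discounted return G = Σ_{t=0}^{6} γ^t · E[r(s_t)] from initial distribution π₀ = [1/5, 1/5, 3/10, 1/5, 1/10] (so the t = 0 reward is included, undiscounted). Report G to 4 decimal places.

G = 5.1185

t=0: π = [0.2000, 0.2000, 0.3000, 0.2000, 0.1000], E[r] = 1.5000, γ^t·E[r] = 1.500000, running G = 1.500000
t=1: π = [0.1600, 0.2900, 0.1500, 0.2000, 0.2000], E[r] = 0.8500, γ^t·E[r] = 0.765000, running G = 2.265000
t=2: π = [0.1650, 0.2580, 0.1440, 0.2090, 0.2240], E[r] = 0.8840, γ^t·E[r] = 0.716040, running G = 2.981040
t=3: π = [0.1632, 0.2634, 0.1402, 0.2049, 0.2283], E[r] = 0.8513, γ^t·E[r] = 0.620598, running G = 3.601638
t=4: π = [0.1632, 0.2613, 0.1404, 0.2059, 0.2293], E[r] = 0.8544, γ^t·E[r] = 0.560559, running G = 4.162196
t=5: π = [0.1630, 0.2617, 0.1402, 0.2055, 0.2296], E[r] = 0.8523, γ^t·E[r] = 0.503265, running G = 4.665461
t=6: π = [0.1630, 0.2616, 0.1402, 0.2056, 0.2296], E[r] = 0.8526, γ^t·E[r] = 0.453080, running G = 5.118541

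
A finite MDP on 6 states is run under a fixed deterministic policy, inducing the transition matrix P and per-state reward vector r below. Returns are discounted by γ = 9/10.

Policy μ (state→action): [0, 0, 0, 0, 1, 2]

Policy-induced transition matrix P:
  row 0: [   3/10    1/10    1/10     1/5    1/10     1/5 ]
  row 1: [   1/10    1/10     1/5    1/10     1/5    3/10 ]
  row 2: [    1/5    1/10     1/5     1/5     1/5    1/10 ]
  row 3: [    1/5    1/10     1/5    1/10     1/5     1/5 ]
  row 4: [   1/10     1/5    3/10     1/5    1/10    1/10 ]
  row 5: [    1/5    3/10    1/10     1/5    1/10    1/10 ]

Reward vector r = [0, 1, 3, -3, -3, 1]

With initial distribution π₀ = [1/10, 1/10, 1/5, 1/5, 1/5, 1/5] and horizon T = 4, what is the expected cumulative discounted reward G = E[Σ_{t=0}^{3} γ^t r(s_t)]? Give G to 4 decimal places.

G = -0.5267

t=0: π = [0.1000, 0.1000, 0.2000, 0.2000, 0.2000, 0.2000], E[r] = -0.3000, γ^t·E[r] = -0.300000, running G = -0.300000
t=1: π = [0.1800, 0.1600, 0.1900, 0.1700, 0.1500, 0.1500], E[r] = -0.0800, γ^t·E[r] = -0.072000, running G = -0.372000
t=2: π = [0.1870, 0.1450, 0.1820, 0.1670, 0.1520, 0.1670], E[r] = -0.0990, γ^t·E[r] = -0.080190, running G = -0.452190
t=3: π = [0.1890, 0.1486, 0.1798, 0.1688, 0.1494, 0.1644], E[r] = -0.1022, γ^t·E[r] = -0.074504, running G = -0.526694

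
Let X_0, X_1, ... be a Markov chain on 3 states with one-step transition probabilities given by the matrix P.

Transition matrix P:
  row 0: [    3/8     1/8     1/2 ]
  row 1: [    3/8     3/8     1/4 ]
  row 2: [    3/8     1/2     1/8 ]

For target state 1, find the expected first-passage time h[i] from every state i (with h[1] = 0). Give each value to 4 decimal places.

h = [3.8261, 0.0000, 2.7826]

First-step conditioning: h[1] = 0; for i ≠ 1, h[i] = 1 + Σ_k P[i][k]·h[k].
  h[0] = 1 + 3/8·h[0] + 1/2·h[2]
  h[2] = 1 + 3/8·h[0] + 1/8·h[2]
Solving the 2×2 linear system over states ≠ 1 gives exactly h = [88/23, 0, 64/23] (h[1] = 0 is the target).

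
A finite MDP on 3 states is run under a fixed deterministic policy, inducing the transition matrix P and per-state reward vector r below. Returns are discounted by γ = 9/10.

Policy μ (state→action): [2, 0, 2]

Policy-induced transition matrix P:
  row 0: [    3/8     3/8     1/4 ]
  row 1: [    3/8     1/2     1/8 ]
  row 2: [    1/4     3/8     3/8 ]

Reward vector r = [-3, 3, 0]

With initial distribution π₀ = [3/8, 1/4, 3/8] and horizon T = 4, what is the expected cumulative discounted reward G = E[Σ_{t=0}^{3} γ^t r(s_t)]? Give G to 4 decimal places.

G = 0.2200

t=0: π = [0.3750, 0.2500, 0.3750], E[r] = -0.3750, γ^t·E[r] = -0.375000, running G = -0.375000
t=1: π = [0.3281, 0.4063, 0.2656], E[r] = 0.2344, γ^t·E[r] = 0.210938, running G = -0.164063
t=2: π = [0.3418, 0.4258, 0.2324], E[r] = 0.2520, γ^t·E[r] = 0.204082, running G = 0.040020
t=3: π = [0.3459, 0.4282, 0.2258], E[r] = 0.2468, γ^t·E[r] = 0.179936, running G = 0.219956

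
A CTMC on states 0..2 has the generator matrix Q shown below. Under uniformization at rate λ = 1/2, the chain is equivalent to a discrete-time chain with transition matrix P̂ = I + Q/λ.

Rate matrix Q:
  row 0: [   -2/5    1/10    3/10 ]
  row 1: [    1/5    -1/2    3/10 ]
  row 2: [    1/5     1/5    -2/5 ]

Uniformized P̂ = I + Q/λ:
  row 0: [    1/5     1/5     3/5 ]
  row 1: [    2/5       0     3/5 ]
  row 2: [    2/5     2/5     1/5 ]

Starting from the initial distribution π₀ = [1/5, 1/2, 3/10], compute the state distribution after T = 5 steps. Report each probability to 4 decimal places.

t=0: π = [0.2000, 0.5000, 0.3000]
t=1: π = [0.3600, 0.1600, 0.4800]
t=2: π = [0.3280, 0.2640, 0.4080]
t=3: π = [0.3344, 0.2288, 0.4368]
t=4: π = [0.3331, 0.2416, 0.4253]
t=5: π = [0.3334, 0.2367, 0.4299]

π = [0.3334, 0.2367, 0.4299]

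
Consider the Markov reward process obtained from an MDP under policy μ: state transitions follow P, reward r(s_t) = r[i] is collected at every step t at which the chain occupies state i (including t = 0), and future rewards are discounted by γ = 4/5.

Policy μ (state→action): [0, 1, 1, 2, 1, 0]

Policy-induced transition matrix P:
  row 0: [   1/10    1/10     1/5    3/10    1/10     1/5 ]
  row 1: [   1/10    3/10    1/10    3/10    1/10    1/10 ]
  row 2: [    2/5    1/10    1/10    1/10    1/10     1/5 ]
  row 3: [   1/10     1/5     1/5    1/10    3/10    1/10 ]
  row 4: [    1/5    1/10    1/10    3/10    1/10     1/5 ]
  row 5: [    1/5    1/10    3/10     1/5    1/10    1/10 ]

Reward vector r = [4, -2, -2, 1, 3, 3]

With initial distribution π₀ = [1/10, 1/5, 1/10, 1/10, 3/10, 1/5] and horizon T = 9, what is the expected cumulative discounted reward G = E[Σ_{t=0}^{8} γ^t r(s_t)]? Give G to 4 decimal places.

t=0: π = [0.1000, 0.2000, 0.1000, 0.1000, 0.3000, 0.2000], E[r] = 1.4000, γ^t·E[r] = 1.400000, running G = 1.400000
t=1: π = [0.1800, 0.1500, 0.1600, 0.2400, 0.1200, 0.1500], E[r] = 1.1500, γ^t·E[r] = 0.920000, running G = 2.320000
t=2: π = [0.1750, 0.1540, 0.1720, 0.2050, 0.1480, 0.1460], E[r] = 1.1350, γ^t·E[r] = 0.726400, running G = 3.046400
t=3: π = [0.1810, 0.1513, 0.1672, 0.2100, 0.1410, 0.1495], E[r] = 1.1685, γ^t·E[r] = 0.598272, running G = 3.644672
t=4: π = [0.1792, 0.1513, 0.1690, 0.2096, 0.1420, 0.1489], E[r] = 1.1587, γ^t·E[r] = 0.474599, running G = 4.119271
t=5: π = [0.1798, 0.1512, 0.1687, 0.2094, 0.1419, 0.1490], E[r] = 1.1616, γ^t·E[r] = 0.380641, running G = 4.499913
t=6: π = [0.1797, 0.1512, 0.1687, 0.2095, 0.1419, 0.1490], E[r] = 1.1612, γ^t·E[r] = 0.304402, running G = 4.804315
t=7: π = [0.1797, 0.1512, 0.1687, 0.2095, 0.1419, 0.1490], E[r] = 1.1612, γ^t·E[r] = 0.243531, running G = 5.047846
t=8: π = [0.1797, 0.1512, 0.1687, 0.2095, 0.1419, 0.1490], E[r] = 1.1613, γ^t·E[r] = 0.194828, running G = 5.242674

G = 5.2427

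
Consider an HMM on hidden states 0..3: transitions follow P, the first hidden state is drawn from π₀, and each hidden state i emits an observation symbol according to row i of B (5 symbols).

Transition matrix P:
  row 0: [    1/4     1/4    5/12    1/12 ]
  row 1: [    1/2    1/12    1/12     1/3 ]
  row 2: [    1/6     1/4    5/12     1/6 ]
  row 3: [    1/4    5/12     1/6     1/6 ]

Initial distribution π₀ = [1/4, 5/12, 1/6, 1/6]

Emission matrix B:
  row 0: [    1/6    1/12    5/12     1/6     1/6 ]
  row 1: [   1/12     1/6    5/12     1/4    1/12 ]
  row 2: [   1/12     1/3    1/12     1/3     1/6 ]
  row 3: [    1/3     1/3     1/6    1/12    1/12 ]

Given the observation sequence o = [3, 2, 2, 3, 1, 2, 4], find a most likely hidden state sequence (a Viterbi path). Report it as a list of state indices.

path = [1, 0, 0, 2, 2, 1, 0]

t=0: δ = [4.167e-02, 1.042e-01, 5.556e-02, 1.389e-02]  (obs o_0=3)
t=1: δ = [2.170e-02, 5.787e-03, 1.929e-03, 5.787e-03]  ψ = [1, 2, 2, 1]  (obs o_1=2)
t=2: δ = [2.261e-03, 2.261e-03, 7.535e-04, 3.215e-04]  ψ = [0, 0, 0, 1]  (obs o_2=2)
t=3: δ = [1.884e-04, 1.413e-04, 3.140e-04, 6.279e-05]  ψ = [1, 0, 0, 1]  (obs o_3=3)
t=4: δ = [5.887e-06, 1.308e-05, 4.361e-05, 1.744e-05]  ψ = [1, 2, 2, 2]  (obs o_4=1)
t=5: δ = [3.028e-06, 4.542e-06, 1.514e-06, 1.211e-06]  ψ = [2, 2, 2, 2]  (obs o_5=2)
t=6: δ = [3.785e-07, 6.309e-08, 2.103e-07, 1.262e-07]  ψ = [1, 0, 0, 1]  (obs o_6=4)
backtrack: best end state = 0; path = [1, 0, 0, 2, 2, 1, 0]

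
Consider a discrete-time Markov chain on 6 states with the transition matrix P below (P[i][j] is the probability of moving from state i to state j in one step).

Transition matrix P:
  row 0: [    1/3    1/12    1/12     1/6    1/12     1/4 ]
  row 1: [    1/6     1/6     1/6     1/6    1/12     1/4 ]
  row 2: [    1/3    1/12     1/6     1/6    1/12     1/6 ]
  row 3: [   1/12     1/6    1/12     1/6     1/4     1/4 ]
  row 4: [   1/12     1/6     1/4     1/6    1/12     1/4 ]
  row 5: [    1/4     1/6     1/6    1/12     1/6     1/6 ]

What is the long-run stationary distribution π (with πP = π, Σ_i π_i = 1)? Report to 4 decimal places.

Balance equations π_j = Σ_i π_i·P[i][j]:
  π_0 = 1/3·π_0 + 1/6·π_1 + 1/3·π_2 + 1/12·π_3 + 1/12·π_4 + 1/4·π_5
  π_1 = 1/12·π_0 + 1/6·π_1 + 1/12·π_2 + 1/6·π_3 + 1/6·π_4 + 1/6·π_5
  π_2 = 1/12·π_0 + 1/6·π_1 + 1/6·π_2 + 1/12·π_3 + 1/4·π_4 + 1/6·π_5
  π_3 = 1/6·π_0 + 1/6·π_1 + 1/6·π_2 + 1/6·π_3 + 1/6·π_4 + 1/12·π_5
  π_4 = 1/12·π_0 + 1/12·π_1 + 1/12·π_2 + 1/4·π_3 + 1/12·π_4 + 1/6·π_5
  normalize: π_0 + π_1 + π_2 + π_3 + π_4 + π_5 = 1
Solving the linear system gives exactly π = [25555/114229, 15517/114229, 16699/114229, 33897/228458, 28867/228458, 25076/114229].

π = [0.2237, 0.1358, 0.1462, 0.1484, 0.1264, 0.2195]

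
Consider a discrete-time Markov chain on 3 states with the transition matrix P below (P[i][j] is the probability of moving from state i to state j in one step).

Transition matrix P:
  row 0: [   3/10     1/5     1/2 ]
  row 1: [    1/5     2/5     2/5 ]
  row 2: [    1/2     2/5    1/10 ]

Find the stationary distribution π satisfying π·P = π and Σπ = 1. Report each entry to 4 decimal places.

π = [0.3333, 0.3333, 0.3333]

Balance equations π_j = Σ_i π_i·P[i][j]:
  π_0 = 3/10·π_0 + 1/5·π_1 + 1/2·π_2
  π_1 = 1/5·π_0 + 2/5·π_1 + 2/5·π_2
  normalize: π_0 + π_1 + π_2 = 1
Solving the linear system gives exactly π = [1/3, 1/3, 1/3].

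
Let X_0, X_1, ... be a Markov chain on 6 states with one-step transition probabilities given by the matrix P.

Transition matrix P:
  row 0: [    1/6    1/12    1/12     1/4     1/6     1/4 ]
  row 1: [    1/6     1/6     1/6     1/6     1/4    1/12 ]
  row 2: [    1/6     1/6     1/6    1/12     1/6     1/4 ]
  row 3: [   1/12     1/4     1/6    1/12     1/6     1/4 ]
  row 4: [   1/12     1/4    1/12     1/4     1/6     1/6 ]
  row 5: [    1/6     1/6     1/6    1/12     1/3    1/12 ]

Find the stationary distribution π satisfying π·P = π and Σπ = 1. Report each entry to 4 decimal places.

Balance equations π_j = Σ_i π_i·P[i][j]:
  π_0 = 1/6·π_0 + 1/6·π_1 + 1/6·π_2 + 1/12·π_3 + 1/12·π_4 + 1/6·π_5
  π_1 = 1/12·π_0 + 1/6·π_1 + 1/6·π_2 + 1/4·π_3 + 1/4·π_4 + 1/6·π_5
  π_2 = 1/12·π_0 + 1/6·π_1 + 1/6·π_2 + 1/6·π_3 + 1/12·π_4 + 1/6·π_5
  π_3 = 1/4·π_0 + 1/6·π_1 + 1/12·π_2 + 1/12·π_3 + 1/4·π_4 + 1/12·π_5
  π_4 = 1/6·π_0 + 1/4·π_1 + 1/6·π_2 + 1/6·π_3 + 1/6·π_4 + 1/3·π_5
  normalize: π_0 + π_1 + π_2 + π_3 + π_4 + π_5 = 1
Solving the linear system gives exactly π = [19984/146905, 27319/146905, 40473/293810, 23014/146905, 30988/146905, 50727/293810].

π = [0.1360, 0.1860, 0.1378, 0.1567, 0.2109, 0.1727]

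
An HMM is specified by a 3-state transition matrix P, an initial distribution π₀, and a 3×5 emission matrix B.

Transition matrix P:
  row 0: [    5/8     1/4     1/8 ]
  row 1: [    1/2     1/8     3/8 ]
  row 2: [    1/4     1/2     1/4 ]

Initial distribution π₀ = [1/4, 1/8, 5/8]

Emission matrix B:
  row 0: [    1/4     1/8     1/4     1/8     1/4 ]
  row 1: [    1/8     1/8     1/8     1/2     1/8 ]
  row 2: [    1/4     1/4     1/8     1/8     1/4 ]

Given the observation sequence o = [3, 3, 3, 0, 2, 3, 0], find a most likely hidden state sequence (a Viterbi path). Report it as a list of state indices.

path = [2, 1, 0, 0, 0, 1, 0]

t=0: δ = [3.125e-02, 6.250e-02, 7.812e-02]  (obs o_0=3)
t=1: δ = [3.906e-03, 1.953e-02, 2.930e-03]  ψ = [1, 2, 1]  (obs o_1=3)
t=2: δ = [1.221e-03, 1.221e-03, 9.155e-04]  ψ = [1, 1, 1]  (obs o_2=3)
t=3: δ = [1.907e-04, 5.722e-05, 1.144e-04]  ψ = [0, 2, 1]  (obs o_3=0)
t=4: δ = [2.980e-05, 7.153e-06, 3.576e-06]  ψ = [0, 2, 2]  (obs o_4=2)
t=5: δ = [2.328e-06, 3.725e-06, 4.657e-07]  ψ = [0, 0, 0]  (obs o_5=3)
t=6: δ = [4.657e-07, 7.276e-08, 3.492e-07]  ψ = [1, 0, 1]  (obs o_6=0)
backtrack: best end state = 0; path = [2, 1, 0, 0, 0, 1, 0]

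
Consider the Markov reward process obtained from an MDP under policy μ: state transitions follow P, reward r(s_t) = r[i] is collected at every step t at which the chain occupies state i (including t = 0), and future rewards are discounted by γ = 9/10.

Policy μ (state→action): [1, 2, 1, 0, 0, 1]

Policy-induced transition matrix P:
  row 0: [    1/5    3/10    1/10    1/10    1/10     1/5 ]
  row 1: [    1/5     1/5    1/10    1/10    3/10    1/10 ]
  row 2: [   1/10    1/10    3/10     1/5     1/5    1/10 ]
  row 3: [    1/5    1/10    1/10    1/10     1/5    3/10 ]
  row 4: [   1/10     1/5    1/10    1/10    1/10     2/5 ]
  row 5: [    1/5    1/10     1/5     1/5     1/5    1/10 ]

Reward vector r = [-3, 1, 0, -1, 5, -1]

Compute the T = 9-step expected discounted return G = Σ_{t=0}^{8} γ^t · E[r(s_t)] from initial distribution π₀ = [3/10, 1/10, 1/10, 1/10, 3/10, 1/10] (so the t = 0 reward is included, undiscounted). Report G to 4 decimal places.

t=0: π = [0.3000, 0.1000, 0.1000, 0.1000, 0.3000, 0.1000], E[r] = 0.5000, γ^t·E[r] = 0.500000, running G = 0.500000
t=1: π = [0.1600, 0.2000, 0.1300, 0.1200, 0.1500, 0.2400], E[r] = 0.1100, γ^t·E[r] = 0.099000, running G = 0.599000
t=2: π = [0.1720, 0.1670, 0.1500, 0.1370, 0.1890, 0.1850], E[r] = 0.2740, γ^t·E[r] = 0.221940, running G = 0.820940
t=3: π = [0.1661, 0.1700, 0.1485, 0.1335, 0.1806, 0.2013], E[r] = 0.2399, γ^t·E[r] = 0.174887, running G = 0.995827
t=4: π = [0.1671, 0.1683, 0.1498, 0.1350, 0.1823, 0.1975], E[r] = 0.2462, γ^t·E[r] = 0.161525, running G = 1.157352
t=5: π = [0.1668, 0.1685, 0.1497, 0.1347, 0.1819, 0.1984], E[r] = 0.2444, γ^t·E[r] = 0.144328, running G = 1.301681
t=6: π = [0.1668, 0.1684, 0.1498, 0.1348, 0.1820, 0.1982], E[r] = 0.2448, γ^t·E[r] = 0.130084, running G = 1.431764
t=7: π = [0.1668, 0.1684, 0.1498, 0.1348, 0.1820, 0.1982], E[r] = 0.2447, γ^t·E[r] = 0.117031, running G = 1.548795
t=8: π = [0.1668, 0.1684, 0.1498, 0.1348, 0.1820, 0.1982], E[r] = 0.2447, γ^t·E[r] = 0.105336, running G = 1.654132

G = 1.6541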